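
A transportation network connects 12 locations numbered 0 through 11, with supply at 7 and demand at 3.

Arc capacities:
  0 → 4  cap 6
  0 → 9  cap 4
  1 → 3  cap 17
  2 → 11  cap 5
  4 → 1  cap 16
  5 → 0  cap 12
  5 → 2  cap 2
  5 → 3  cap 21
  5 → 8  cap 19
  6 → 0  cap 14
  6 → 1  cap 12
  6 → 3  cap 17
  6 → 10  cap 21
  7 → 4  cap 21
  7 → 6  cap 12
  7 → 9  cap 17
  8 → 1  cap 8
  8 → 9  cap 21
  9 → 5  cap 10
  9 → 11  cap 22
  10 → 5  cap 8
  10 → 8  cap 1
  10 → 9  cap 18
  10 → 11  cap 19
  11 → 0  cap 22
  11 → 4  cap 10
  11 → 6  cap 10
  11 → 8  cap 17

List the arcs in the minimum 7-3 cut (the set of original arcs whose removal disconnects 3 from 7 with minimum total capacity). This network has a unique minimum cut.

Min-cut arcs: {(4,1), (7,6), (7,9)} (total capacity 45)

augment #1: 7→6→3 push 12
augment #2: 7→4→1→3 push 16
augment #3: 7→9→5→3 push 10
augment #4: 7→9→11→6→3 push 5
augment #5: 7→9→11→6→1→3 push 1
augment #6: 7→9→11→6→10→5→3 push 1
max flow = 45; residual-reachable set from 7 gives S-side
cut edges (S→T): {(4,1), (7,6), (7,9)} total cap 45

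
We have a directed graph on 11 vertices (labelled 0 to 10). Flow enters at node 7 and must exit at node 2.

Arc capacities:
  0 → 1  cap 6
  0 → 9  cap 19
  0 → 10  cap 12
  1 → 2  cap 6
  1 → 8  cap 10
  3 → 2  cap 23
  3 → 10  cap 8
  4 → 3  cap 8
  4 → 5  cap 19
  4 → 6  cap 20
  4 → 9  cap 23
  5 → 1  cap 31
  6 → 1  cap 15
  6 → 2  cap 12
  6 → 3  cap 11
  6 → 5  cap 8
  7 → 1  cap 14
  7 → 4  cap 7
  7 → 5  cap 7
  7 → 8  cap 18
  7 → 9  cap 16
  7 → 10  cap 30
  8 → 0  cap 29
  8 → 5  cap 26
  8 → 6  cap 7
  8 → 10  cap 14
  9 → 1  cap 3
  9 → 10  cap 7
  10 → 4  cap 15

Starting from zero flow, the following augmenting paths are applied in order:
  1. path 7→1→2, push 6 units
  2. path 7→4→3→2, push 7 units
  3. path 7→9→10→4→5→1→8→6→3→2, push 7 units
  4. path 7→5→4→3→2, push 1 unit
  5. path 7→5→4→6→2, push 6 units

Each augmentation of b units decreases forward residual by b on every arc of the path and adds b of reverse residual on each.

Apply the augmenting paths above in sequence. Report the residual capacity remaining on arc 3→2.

after path 1 (7→1→2, push 6): res(3,2)=23
after path 2 (7→4→3→2, push 7): res(3,2)=16
after path 3 (7→9→10→4→5→1→8→6→3→2, push 7): res(3,2)=9
after path 4 (7→5→4→3→2, push 1): res(3,2)=8
after path 5 (7→5→4→6→2, push 6): res(3,2)=8

Residual capacity of (3,2): 8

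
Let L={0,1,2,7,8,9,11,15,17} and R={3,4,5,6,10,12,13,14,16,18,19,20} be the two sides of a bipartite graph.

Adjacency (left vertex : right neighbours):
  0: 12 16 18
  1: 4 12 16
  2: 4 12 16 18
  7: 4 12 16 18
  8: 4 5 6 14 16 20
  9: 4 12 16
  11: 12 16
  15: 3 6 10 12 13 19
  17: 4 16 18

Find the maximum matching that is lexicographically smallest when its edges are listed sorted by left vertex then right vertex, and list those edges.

|M| = 6 (so the lex-smallest maximum matching has 6 edges)
process left vertices in ascending order; for each, take the smallest-labelled available neighbour that still permits 6 edges overall, or leave it unmatched if none does
lex-smallest matching: {0-12, 1-4, 2-16, 7-18, 8-5, 15-3}

Lex-smallest maximum matching: {(0,12), (1,4), (2,16), (7,18), (8,5), (15,3)}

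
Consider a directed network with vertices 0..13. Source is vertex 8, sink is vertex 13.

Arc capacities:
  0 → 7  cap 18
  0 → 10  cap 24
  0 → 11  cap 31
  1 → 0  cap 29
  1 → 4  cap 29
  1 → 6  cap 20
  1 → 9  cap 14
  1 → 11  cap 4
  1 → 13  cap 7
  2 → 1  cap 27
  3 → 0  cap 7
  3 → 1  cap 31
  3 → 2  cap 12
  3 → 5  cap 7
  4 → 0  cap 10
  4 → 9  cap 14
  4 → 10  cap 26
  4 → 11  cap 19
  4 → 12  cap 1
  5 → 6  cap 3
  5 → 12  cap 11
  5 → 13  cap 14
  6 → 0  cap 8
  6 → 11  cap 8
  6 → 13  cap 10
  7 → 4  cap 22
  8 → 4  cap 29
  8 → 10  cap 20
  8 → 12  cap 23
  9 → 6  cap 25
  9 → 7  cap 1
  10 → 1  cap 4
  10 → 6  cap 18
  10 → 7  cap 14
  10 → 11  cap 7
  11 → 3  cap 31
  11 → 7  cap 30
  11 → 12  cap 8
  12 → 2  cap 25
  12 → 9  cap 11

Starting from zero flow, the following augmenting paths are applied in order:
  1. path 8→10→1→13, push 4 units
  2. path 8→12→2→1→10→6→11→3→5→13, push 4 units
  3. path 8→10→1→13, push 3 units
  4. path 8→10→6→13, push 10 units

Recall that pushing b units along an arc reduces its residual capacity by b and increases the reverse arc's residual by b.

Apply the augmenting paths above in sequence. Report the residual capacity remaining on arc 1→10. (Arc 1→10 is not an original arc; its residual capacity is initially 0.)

after path 1 (8→10→1→13, push 4): res(1,10)=4
after path 2 (8→12→2→1→10→6→11→3→5→13, push 4): res(1,10)=0
after path 3 (8→10→1→13, push 3): res(1,10)=3
after path 4 (8→10→6→13, push 10): res(1,10)=3

Residual capacity of (1,10): 3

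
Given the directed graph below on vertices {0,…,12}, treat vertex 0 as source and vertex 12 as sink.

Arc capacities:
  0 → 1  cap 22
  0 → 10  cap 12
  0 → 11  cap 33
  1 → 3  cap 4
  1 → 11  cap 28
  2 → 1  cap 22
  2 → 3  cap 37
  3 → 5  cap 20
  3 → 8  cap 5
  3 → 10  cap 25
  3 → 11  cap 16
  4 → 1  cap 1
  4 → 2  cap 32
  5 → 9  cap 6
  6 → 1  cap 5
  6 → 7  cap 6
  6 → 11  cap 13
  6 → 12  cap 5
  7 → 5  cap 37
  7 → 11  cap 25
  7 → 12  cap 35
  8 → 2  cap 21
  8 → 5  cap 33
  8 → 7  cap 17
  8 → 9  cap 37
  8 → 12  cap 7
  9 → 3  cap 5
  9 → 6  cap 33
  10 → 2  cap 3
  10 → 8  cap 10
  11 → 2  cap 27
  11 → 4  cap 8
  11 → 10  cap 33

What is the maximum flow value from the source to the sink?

augment #1: 0→10→8→12 bottleneck 7, total now 7
augment #2: 0→10→8→7→12 bottleneck 3, total now 10
augment #3: 0→1→3→8→7→12 bottleneck 4, total now 14
augment #4: 0→10→2→3→8→7→12 bottleneck 1, total now 15
augment #5: 0→10→2→3→5→9→6→12 bottleneck 1, total now 16
augment #6: 0→11→2→3→5→9→6→12 bottleneck 4, total now 20
augment #7: 0→11→2→3→5→9→6→7→12 bottleneck 1, total now 21

Maximum flow value: 21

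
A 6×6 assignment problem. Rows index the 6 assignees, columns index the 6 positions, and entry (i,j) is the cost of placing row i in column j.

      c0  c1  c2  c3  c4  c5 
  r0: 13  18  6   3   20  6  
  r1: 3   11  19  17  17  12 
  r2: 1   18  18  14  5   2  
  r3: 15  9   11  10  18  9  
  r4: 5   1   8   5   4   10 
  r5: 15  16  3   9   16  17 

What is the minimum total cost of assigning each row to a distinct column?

one of 2 optimal assignments: row0→col3 (cost 3), row1→col0 (cost 3), row2→col4 (cost 5), row3→col5 (cost 9), row4→col1 (cost 1), row5→col2 (cost 3)
total = 3 + 3 + 5 + 9 + 1 + 3 = 24

Minimum assignment cost: 24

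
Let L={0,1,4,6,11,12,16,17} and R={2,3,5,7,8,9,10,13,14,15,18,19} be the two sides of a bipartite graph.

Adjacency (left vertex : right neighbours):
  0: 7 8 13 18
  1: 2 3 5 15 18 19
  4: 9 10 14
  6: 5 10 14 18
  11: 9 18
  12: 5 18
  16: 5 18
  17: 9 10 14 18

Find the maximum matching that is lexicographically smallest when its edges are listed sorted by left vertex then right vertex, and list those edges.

Lex-smallest maximum matching: {(0,7), (1,2), (4,9), (6,10), (11,18), (12,5), (17,14)}

|M| = 7 (so the lex-smallest maximum matching has 7 edges)
process left vertices in ascending order; for each, take the smallest-labelled available neighbour that still permits 7 edges overall, or leave it unmatched if none does
lex-smallest matching: {0-7, 1-2, 4-9, 6-10, 11-18, 12-5, 17-14}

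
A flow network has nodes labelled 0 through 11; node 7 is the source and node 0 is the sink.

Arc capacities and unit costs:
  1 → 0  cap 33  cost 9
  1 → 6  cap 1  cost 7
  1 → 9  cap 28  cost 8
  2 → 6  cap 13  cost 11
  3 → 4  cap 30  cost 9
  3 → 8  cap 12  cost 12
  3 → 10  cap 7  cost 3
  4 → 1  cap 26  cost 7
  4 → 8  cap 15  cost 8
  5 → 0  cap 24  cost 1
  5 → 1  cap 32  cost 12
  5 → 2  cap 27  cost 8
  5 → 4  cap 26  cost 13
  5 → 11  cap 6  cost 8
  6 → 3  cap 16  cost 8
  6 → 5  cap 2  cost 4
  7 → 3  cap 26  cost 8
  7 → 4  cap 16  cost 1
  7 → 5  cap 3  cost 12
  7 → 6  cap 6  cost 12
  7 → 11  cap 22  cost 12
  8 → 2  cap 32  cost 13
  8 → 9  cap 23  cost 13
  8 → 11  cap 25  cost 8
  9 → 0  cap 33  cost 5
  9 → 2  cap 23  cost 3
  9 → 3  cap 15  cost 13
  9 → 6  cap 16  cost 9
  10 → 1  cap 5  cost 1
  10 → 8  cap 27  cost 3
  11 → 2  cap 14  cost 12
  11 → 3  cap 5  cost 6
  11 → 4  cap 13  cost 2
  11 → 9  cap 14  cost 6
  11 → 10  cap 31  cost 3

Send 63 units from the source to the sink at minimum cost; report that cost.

Minimum cost for 63 units: 1560

shortest-cost path #1: 7→5→0 push 3 @ unit cost 13 (adds 39)
shortest-cost path #2: 7→4→1→0 push 16 @ unit cost 17 (adds 272)
shortest-cost path #3: 7→6→5→0 push 2 @ unit cost 17 (adds 34)
shortest-cost path #4: 7→3→10→1→0 push 5 @ unit cost 21 (adds 105)
shortest-cost path #5: 7→11→9→0 push 14 @ unit cost 23 (adds 322)
shortest-cost path #6: 7→11→4→1→0 push 8 @ unit cost 30 (adds 240)
shortest-cost path #7: 7→3→10→8→9→0 push 2 @ unit cost 32 (adds 64)
shortest-cost path #8: 7→3→4→1→0 push 2 @ unit cost 33 (adds 66)
shortest-cost path #9: 7→3→8→9→0 push 11 @ unit cost 38 (adds 418)
total cost = 1560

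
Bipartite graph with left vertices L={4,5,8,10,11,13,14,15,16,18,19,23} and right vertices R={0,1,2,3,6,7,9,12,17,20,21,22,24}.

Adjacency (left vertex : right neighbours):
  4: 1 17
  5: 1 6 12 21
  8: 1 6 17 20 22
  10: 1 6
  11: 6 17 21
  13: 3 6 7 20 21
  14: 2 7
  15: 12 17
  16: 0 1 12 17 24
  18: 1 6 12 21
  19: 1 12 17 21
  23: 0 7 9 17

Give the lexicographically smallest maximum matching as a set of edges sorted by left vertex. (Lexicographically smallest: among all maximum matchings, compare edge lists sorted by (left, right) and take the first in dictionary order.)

|M| = 10 (so the lex-smallest maximum matching has 10 edges)
process left vertices in ascending order; for each, take the smallest-labelled available neighbour that still permits 10 edges overall, or leave it unmatched if none does
lex-smallest matching: {4-1, 5-6, 8-20, 11-17, 13-3, 14-2, 15-12, 16-0, 18-21, 23-7}

Lex-smallest maximum matching: {(4,1), (5,6), (8,20), (11,17), (13,3), (14,2), (15,12), (16,0), (18,21), (23,7)}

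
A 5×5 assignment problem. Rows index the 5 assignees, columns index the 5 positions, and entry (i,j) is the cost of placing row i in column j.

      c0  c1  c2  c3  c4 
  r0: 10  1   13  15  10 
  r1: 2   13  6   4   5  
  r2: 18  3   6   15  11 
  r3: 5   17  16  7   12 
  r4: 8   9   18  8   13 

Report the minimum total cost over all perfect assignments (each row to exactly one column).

Minimum assignment cost: 25

optimal assignment: row0→col1 (cost 1), row1→col4 (cost 5), row2→col2 (cost 6), row3→col0 (cost 5), row4→col3 (cost 8)
total = 1 + 5 + 6 + 5 + 8 = 25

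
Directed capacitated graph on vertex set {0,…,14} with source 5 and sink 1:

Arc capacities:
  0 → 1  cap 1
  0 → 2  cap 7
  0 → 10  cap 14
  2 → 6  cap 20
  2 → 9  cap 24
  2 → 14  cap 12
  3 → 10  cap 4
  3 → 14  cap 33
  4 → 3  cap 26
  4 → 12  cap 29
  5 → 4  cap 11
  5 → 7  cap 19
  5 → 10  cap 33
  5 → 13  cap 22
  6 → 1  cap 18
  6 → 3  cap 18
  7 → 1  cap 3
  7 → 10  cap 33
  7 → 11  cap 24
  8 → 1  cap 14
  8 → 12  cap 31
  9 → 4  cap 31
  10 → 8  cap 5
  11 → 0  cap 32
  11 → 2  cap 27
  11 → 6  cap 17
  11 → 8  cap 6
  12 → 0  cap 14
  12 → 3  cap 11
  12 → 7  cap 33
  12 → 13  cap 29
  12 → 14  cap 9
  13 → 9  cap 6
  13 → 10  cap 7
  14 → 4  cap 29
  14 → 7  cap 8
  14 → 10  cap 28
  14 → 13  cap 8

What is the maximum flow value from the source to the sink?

augment #1: 5→7→1 bottleneck 3, total now 3
augment #2: 5→10→8→1 bottleneck 5, total now 8
augment #3: 5→4→12→0→1 bottleneck 1, total now 9
augment #4: 5→7→11→6→1 bottleneck 16, total now 25
augment #5: 5→4→12→0→2→6→1 bottleneck 2, total now 27
augment #6: 5→4→12→7→11→8→1 bottleneck 6, total now 33

Maximum flow value: 33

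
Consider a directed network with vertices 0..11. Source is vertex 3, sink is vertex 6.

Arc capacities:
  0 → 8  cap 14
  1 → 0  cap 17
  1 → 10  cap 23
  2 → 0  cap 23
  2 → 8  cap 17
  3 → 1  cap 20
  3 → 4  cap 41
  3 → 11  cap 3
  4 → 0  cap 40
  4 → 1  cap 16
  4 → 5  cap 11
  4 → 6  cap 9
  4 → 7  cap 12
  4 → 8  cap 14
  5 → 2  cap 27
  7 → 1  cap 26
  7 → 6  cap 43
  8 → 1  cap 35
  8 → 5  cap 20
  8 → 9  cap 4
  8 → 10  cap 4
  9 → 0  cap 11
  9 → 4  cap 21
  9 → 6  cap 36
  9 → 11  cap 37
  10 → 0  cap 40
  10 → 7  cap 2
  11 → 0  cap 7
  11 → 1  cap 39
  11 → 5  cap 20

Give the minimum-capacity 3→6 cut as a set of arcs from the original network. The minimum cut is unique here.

Min-cut arcs: {(4,6), (4,7), (8,9), (10,7)} (total capacity 27)

augment #1: 3→4→6 push 9
augment #2: 3→4→7→6 push 12
augment #3: 3→1→10→7→6 push 2
augment #4: 3→4→8→9→6 push 4
max flow = 27; residual-reachable set from 3 gives S-side
cut edges (S→T): {(4,6), (4,7), (8,9), (10,7)} total cap 27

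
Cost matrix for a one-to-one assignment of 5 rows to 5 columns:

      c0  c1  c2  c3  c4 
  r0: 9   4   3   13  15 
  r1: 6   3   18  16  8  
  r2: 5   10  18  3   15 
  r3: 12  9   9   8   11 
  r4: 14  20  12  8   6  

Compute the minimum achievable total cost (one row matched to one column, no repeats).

Minimum assignment cost: 25

optimal assignment: row0→col2 (cost 3), row1→col1 (cost 3), row2→col0 (cost 5), row3→col3 (cost 8), row4→col4 (cost 6)
total = 3 + 3 + 5 + 8 + 6 = 25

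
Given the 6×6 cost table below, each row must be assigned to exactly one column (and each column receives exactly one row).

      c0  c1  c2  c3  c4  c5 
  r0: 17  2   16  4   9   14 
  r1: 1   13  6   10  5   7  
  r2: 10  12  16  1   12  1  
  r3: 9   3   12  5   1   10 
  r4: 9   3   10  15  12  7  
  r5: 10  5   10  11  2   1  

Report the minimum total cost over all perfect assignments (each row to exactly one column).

optimal assignment: row0→col1 (cost 2), row1→col0 (cost 1), row2→col3 (cost 1), row3→col4 (cost 1), row4→col2 (cost 10), row5→col5 (cost 1)
total = 2 + 1 + 1 + 1 + 10 + 1 = 16

Minimum assignment cost: 16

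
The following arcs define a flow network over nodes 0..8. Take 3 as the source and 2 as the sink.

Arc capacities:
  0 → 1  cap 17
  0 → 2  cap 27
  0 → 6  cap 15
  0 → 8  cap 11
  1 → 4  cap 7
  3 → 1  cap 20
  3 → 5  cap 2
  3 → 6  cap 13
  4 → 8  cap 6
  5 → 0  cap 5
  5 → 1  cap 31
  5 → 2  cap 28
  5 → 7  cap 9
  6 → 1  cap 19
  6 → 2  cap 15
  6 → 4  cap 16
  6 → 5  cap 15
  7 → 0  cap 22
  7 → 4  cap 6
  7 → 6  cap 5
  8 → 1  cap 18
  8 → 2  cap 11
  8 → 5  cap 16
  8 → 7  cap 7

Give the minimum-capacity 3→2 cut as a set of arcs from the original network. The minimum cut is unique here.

augment #1: 3→5→2 push 2
augment #2: 3→6→2 push 13
augment #3: 3→1→4→8→2 push 6
max flow = 21; residual-reachable set from 3 gives S-side
cut edges (S→T): {(3,5), (3,6), (4,8)} total cap 21

Min-cut arcs: {(3,5), (3,6), (4,8)} (total capacity 21)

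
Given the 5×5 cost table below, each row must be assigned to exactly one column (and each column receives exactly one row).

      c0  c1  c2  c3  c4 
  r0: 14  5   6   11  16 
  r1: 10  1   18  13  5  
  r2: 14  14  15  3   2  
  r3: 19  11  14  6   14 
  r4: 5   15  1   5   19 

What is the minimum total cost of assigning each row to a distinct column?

Minimum assignment cost: 20

optimal assignment: row0→col2 (cost 6), row1→col1 (cost 1), row2→col4 (cost 2), row3→col3 (cost 6), row4→col0 (cost 5)
total = 6 + 1 + 2 + 6 + 5 = 20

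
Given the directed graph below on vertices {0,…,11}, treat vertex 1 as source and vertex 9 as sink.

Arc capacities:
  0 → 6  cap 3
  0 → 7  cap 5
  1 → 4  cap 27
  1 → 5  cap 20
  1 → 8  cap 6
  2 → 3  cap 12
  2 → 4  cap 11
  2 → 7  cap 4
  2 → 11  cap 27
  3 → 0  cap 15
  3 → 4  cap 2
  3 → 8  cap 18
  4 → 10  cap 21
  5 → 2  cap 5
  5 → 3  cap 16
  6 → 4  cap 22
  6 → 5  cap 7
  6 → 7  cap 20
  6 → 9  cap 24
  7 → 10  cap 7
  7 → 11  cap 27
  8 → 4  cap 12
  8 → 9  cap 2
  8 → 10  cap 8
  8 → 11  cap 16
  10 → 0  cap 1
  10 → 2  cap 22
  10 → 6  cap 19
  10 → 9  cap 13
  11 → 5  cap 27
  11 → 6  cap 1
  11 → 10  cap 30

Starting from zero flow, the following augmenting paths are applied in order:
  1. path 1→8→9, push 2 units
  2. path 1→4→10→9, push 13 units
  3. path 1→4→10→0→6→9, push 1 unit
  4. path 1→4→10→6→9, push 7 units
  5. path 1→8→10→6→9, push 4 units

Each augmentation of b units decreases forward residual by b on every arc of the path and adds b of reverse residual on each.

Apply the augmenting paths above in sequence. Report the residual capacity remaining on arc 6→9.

after path 1 (1→8→9, push 2): res(6,9)=24
after path 2 (1→4→10→9, push 13): res(6,9)=24
after path 3 (1→4→10→0→6→9, push 1): res(6,9)=23
after path 4 (1→4→10→6→9, push 7): res(6,9)=16
after path 5 (1→8→10→6→9, push 4): res(6,9)=12

Residual capacity of (6,9): 12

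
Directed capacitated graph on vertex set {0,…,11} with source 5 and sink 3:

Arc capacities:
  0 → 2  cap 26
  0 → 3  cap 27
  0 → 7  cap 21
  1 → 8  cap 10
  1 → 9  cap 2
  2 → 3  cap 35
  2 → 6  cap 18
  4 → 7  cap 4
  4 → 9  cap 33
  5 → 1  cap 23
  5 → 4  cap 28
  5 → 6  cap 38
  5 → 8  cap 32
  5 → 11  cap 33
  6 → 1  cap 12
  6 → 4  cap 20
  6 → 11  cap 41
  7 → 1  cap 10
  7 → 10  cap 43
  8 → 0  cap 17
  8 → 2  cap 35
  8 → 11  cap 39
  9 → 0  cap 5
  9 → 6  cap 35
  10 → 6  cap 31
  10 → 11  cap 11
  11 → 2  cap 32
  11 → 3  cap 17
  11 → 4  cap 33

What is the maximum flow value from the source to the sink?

Maximum flow value: 74

augment #1: 5→11→3 bottleneck 17, total now 17
augment #2: 5→8→0→3 bottleneck 17, total now 34
augment #3: 5→8→2→3 bottleneck 15, total now 49
augment #4: 5→11→2→3 bottleneck 16, total now 65
augment #5: 5→1→8→2→3 bottleneck 4, total now 69
augment #6: 5→1→9→0→3 bottleneck 2, total now 71
augment #7: 5→4→9→0→3 bottleneck 3, total now 74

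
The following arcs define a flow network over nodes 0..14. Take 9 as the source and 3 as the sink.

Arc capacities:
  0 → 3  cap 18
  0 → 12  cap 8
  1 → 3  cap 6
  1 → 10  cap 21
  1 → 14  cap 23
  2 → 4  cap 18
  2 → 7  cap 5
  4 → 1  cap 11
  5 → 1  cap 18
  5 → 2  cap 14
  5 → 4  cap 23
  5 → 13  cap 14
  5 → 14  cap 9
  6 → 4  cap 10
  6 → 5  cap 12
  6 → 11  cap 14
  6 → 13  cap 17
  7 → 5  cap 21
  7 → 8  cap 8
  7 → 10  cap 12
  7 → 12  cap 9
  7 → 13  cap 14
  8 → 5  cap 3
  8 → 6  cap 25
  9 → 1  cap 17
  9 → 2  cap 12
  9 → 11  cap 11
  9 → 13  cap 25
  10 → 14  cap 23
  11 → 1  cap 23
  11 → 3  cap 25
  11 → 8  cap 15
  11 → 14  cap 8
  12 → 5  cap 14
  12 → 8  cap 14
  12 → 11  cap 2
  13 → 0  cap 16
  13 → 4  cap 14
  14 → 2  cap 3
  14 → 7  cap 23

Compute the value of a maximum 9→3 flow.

augment #1: 9→1→3 bottleneck 6, total now 6
augment #2: 9→11→3 bottleneck 11, total now 17
augment #3: 9→13→0→3 bottleneck 16, total now 33
augment #4: 9→2→7→12→11→3 bottleneck 2, total now 35
augment #5: 9→2→7→8→6→11→3 bottleneck 3, total now 38
augment #6: 9→1→14→7→8→6→11→3 bottleneck 5, total now 43
augment #7: 9→1→14→7→12→8→6→11→3 bottleneck 4, total now 47

Maximum flow value: 47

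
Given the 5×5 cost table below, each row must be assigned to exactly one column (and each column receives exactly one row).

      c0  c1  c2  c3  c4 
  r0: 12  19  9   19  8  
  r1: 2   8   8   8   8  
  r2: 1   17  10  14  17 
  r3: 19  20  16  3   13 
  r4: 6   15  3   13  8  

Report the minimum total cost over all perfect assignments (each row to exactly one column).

optimal assignment: row0→col4 (cost 8), row1→col1 (cost 8), row2→col0 (cost 1), row3→col3 (cost 3), row4→col2 (cost 3)
total = 8 + 8 + 1 + 3 + 3 = 23

Minimum assignment cost: 23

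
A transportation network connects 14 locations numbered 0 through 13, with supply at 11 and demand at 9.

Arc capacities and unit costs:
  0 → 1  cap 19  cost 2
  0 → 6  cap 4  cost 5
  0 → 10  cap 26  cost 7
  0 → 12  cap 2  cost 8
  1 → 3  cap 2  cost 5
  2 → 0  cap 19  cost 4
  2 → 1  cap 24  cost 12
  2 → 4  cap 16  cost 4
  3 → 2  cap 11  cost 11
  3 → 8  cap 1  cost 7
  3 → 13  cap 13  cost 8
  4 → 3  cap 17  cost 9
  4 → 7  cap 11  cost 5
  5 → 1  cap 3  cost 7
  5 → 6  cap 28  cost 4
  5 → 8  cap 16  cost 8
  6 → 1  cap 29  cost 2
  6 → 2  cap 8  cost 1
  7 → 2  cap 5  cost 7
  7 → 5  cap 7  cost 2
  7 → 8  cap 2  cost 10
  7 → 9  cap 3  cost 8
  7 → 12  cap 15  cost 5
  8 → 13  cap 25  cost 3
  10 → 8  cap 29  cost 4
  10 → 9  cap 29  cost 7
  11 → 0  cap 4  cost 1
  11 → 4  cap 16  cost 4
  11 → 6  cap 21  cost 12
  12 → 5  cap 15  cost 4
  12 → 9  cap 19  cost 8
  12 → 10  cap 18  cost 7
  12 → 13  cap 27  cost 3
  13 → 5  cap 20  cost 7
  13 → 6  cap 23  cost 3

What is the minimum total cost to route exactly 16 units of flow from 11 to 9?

shortest-cost path #1: 11→0→10→9 push 4 @ unit cost 15 (adds 60)
shortest-cost path #2: 11→4→7→9 push 3 @ unit cost 17 (adds 51)
shortest-cost path #3: 11→4→7→12→9 push 8 @ unit cost 22 (adds 176)
shortest-cost path #4: 11→6→2→0→10→9 push 1 @ unit cost 31 (adds 31)
total cost = 318

Minimum cost for 16 units: 318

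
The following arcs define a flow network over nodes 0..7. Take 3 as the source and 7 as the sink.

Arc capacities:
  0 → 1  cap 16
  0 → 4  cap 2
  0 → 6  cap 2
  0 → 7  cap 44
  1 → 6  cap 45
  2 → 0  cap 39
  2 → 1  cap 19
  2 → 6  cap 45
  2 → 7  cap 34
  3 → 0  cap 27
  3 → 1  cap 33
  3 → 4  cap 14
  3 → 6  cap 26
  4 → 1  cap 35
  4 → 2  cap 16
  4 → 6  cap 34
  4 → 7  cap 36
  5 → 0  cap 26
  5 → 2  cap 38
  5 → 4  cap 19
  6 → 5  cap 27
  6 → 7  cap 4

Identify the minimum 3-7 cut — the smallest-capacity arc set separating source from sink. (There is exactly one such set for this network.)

augment #1: 3→0→7 push 27
augment #2: 3→4→7 push 14
augment #3: 3→6→7 push 4
augment #4: 3→6→5→0→7 push 17
augment #5: 3→6→5→2→7 push 5
augment #6: 3→1→6→5→2→7 push 5
max flow = 72; residual-reachable set from 3 gives S-side
cut edges (S→T): {(3,0), (3,4), (6,5), (6,7)} total cap 72

Min-cut arcs: {(3,0), (3,4), (6,5), (6,7)} (total capacity 72)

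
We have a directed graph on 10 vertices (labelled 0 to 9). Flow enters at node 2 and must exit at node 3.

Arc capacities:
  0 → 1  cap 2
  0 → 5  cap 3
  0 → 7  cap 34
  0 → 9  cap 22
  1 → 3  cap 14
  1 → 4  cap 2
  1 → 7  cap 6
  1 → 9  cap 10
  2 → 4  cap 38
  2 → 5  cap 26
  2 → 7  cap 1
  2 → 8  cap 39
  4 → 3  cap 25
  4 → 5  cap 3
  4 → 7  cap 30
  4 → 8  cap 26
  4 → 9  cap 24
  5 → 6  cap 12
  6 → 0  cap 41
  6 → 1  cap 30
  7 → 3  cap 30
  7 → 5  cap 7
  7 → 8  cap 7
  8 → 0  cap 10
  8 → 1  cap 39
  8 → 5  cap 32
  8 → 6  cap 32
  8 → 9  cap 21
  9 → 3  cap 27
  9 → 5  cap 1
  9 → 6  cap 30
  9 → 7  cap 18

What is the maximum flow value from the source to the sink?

augment #1: 2→4→3 bottleneck 25, total now 25
augment #2: 2→7→3 bottleneck 1, total now 26
augment #3: 2→4→7→3 bottleneck 13, total now 39
augment #4: 2→8→1→3 bottleneck 14, total now 53
augment #5: 2→8→9→3 bottleneck 21, total now 74
augment #6: 2→8→0→7→3 bottleneck 4, total now 78
augment #7: 2→5→6→0→7→3 bottleneck 12, total now 90

Maximum flow value: 90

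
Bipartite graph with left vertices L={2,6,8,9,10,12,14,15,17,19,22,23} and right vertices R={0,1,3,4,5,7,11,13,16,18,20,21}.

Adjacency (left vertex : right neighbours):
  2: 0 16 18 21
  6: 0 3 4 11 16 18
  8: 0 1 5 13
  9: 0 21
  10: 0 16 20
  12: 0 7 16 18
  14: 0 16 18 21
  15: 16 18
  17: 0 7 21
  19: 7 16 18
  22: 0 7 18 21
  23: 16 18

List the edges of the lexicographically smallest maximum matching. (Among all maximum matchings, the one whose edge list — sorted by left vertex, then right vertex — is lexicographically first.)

|M| = 8 (so the lex-smallest maximum matching has 8 edges)
process left vertices in ascending order; for each, take the smallest-labelled available neighbour that still permits 8 edges overall, or leave it unmatched if none does
lex-smallest matching: {2-0, 6-3, 8-1, 9-21, 10-20, 12-7, 14-16, 15-18}

Lex-smallest maximum matching: {(2,0), (6,3), (8,1), (9,21), (10,20), (12,7), (14,16), (15,18)}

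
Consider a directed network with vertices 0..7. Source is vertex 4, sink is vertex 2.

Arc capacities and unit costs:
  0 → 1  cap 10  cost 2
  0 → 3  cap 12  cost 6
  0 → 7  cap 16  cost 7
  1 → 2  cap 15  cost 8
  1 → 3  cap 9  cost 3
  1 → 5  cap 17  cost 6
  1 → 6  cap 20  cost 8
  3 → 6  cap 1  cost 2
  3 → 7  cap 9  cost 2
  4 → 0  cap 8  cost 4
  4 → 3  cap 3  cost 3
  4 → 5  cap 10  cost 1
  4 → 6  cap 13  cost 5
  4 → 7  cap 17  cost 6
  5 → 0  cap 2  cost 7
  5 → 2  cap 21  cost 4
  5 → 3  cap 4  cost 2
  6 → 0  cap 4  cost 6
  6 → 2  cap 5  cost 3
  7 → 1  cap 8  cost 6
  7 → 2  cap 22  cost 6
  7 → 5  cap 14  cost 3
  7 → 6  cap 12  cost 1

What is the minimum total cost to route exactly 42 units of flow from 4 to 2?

shortest-cost path #1: 4→5→2 push 10 @ unit cost 5 (adds 50)
shortest-cost path #2: 4→6→2 push 5 @ unit cost 8 (adds 40)
shortest-cost path #3: 4→3→7→2 push 3 @ unit cost 11 (adds 33)
shortest-cost path #4: 4→7→2 push 17 @ unit cost 12 (adds 204)
shortest-cost path #5: 4→0→1→2 push 7 @ unit cost 14 (adds 98)
total cost = 425

Minimum cost for 42 units: 425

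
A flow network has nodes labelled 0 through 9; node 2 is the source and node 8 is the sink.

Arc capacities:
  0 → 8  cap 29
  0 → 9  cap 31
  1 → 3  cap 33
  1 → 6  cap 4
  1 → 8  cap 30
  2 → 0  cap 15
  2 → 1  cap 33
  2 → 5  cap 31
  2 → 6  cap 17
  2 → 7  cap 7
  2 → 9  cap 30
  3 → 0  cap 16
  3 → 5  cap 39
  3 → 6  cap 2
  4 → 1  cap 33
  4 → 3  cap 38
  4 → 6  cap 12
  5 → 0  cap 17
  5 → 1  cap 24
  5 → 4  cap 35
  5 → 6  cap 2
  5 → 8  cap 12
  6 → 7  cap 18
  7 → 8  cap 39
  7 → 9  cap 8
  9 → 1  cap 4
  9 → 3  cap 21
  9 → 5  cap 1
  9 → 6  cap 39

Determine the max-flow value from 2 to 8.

Maximum flow value: 96

augment #1: 2→0→8 bottleneck 15, total now 15
augment #2: 2→1→8 bottleneck 30, total now 45
augment #3: 2→5→8 bottleneck 12, total now 57
augment #4: 2→7→8 bottleneck 7, total now 64
augment #5: 2→5→0→8 bottleneck 14, total now 78
augment #6: 2→6→7→8 bottleneck 17, total now 95
augment #7: 2→1→6→7→8 bottleneck 1, total now 96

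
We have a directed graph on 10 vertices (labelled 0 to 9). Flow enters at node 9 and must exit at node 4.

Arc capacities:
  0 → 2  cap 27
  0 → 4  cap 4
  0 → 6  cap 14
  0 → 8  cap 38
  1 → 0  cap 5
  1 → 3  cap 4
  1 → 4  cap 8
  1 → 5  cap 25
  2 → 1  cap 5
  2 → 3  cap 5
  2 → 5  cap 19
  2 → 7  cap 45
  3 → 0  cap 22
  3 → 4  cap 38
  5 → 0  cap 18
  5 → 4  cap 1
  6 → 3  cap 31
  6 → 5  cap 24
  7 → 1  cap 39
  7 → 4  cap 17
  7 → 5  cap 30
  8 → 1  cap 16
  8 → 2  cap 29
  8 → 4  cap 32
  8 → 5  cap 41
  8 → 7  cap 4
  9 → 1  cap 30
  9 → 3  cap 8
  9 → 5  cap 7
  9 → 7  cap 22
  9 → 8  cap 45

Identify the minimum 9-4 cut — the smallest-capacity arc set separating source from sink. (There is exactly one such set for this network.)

Min-cut arcs: {(0,4), (0,6), (1,3), (1,4), (2,3), (5,4), (7,4), (8,4), (9,3)} (total capacity 93)

augment #1: 9→1→4 push 8
augment #2: 9→3→4 push 8
augment #3: 9→5→4 push 1
augment #4: 9→7→4 push 17
augment #5: 9→8→4 push 32
augment #6: 9→1→0→4 push 4
augment #7: 9→1→3→4 push 4
augment #8: 9→8→2→3→4 push 5
augment #9: 9→1→0→6→3→4 push 1
augment #10: 9→5→0→6→3→4 push 6
augment #11: 9→1→5→0→6→3→4 push 7
max flow = 93; residual-reachable set from 9 gives S-side
cut edges (S→T): {(0,4), (0,6), (1,3), (1,4), (2,3), (5,4), (7,4), (8,4), (9,3)} total cap 93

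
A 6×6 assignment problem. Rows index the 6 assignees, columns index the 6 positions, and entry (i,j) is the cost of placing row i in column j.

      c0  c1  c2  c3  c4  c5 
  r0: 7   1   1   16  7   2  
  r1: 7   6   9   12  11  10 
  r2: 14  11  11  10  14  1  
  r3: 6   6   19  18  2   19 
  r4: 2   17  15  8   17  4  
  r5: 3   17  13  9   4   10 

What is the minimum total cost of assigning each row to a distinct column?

Minimum assignment cost: 21

one of 2 optimal assignments: row0→col2 (cost 1), row1→col1 (cost 6), row2→col5 (cost 1), row3→col4 (cost 2), row4→col0 (cost 2), row5→col3 (cost 9)
total = 1 + 6 + 1 + 2 + 2 + 9 = 21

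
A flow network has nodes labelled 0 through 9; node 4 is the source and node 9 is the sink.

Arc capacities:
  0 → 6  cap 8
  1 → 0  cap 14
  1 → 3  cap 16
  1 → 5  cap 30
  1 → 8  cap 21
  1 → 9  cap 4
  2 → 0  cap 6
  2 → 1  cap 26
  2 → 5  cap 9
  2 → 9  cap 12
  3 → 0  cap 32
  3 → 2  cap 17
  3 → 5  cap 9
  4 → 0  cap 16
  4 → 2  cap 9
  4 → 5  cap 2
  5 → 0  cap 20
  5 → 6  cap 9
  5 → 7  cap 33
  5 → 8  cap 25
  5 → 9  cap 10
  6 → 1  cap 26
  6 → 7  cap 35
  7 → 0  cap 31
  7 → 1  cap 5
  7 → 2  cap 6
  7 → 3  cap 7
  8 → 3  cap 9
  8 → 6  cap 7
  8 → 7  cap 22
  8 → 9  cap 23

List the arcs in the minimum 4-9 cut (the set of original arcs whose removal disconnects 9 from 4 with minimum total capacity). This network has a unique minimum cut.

Min-cut arcs: {(0,6), (4,2), (4,5)} (total capacity 19)

augment #1: 4→2→9 push 9
augment #2: 4→5→9 push 2
augment #3: 4→0→6→1→9 push 4
augment #4: 4→0→6→1→5→9 push 4
max flow = 19; residual-reachable set from 4 gives S-side
cut edges (S→T): {(0,6), (4,2), (4,5)} total cap 19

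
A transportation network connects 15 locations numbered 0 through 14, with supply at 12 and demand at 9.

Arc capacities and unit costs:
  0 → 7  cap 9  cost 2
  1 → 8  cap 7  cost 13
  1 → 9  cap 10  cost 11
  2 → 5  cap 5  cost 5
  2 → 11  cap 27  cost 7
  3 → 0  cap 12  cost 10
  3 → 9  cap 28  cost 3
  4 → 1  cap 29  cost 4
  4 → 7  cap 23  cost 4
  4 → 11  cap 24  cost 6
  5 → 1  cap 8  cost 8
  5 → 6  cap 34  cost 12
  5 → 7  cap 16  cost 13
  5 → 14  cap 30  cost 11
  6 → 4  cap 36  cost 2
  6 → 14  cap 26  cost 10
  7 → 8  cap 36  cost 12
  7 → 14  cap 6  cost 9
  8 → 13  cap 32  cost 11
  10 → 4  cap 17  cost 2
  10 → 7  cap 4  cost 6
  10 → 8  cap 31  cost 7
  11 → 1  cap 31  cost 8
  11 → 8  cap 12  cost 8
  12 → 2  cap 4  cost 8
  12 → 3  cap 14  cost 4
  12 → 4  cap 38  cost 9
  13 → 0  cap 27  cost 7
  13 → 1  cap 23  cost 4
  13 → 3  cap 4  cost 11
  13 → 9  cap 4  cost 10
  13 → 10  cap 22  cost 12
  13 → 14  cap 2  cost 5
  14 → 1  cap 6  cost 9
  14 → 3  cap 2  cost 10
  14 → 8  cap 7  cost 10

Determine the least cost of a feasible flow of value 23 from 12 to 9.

shortest-cost path #1: 12→3→9 push 14 @ unit cost 7 (adds 98)
shortest-cost path #2: 12→4→1→9 push 9 @ unit cost 24 (adds 216)
total cost = 314

Minimum cost for 23 units: 314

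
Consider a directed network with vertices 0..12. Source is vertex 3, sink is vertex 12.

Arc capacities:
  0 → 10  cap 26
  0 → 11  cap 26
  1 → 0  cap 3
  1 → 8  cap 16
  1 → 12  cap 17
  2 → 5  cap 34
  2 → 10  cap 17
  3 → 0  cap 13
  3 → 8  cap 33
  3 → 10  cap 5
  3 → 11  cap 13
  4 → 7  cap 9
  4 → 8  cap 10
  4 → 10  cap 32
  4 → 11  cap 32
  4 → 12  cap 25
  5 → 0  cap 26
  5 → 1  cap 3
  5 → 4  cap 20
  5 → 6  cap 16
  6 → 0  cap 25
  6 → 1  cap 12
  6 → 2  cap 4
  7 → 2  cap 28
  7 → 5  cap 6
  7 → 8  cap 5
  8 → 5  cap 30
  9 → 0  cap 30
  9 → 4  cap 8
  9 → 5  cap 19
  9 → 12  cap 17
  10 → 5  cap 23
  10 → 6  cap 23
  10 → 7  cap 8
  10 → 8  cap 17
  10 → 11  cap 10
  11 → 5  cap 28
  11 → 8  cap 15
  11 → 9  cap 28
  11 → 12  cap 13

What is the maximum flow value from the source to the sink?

Maximum flow value: 61

augment #1: 3→11→12 bottleneck 13, total now 13
augment #2: 3→0→11→9→12 bottleneck 13, total now 26
augment #3: 3→8→5→1→12 bottleneck 3, total now 29
augment #4: 3→8→5→4→12 bottleneck 20, total now 49
augment #5: 3→10→6→1→12 bottleneck 5, total now 54
augment #6: 3→8→5→6→1→12 bottleneck 7, total now 61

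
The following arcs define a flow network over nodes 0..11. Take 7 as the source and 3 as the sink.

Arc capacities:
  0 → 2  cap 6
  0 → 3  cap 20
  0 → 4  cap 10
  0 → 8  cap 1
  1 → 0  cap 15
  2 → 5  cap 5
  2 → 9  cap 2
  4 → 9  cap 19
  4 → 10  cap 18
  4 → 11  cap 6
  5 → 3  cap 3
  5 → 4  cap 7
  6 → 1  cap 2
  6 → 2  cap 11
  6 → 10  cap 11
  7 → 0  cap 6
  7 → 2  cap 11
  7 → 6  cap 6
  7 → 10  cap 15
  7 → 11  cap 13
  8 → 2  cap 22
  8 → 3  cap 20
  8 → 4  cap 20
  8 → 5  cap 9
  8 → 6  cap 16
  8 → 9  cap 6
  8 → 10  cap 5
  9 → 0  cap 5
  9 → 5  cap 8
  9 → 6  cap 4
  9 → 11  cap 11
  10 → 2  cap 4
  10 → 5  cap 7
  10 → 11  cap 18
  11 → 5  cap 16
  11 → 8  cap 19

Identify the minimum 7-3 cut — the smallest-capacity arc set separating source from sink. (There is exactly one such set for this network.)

augment #1: 7→0→3 push 6
augment #2: 7→2→5→3 push 3
augment #3: 7→11→8→3 push 13
augment #4: 7→2→9→0→3 push 2
augment #5: 7→6→1→0→3 push 2
augment #6: 7→10→11→8→3 push 6
augment #7: 7→2→5→4→9→0→3 push 2
augment #8: 7→10→5→4→9→0→3 push 1
max flow = 35; residual-reachable set from 7 gives S-side
cut edges (S→T): {(5,3), (6,1), (7,0), (9,0), (11,8)} total cap 35

Min-cut arcs: {(5,3), (6,1), (7,0), (9,0), (11,8)} (total capacity 35)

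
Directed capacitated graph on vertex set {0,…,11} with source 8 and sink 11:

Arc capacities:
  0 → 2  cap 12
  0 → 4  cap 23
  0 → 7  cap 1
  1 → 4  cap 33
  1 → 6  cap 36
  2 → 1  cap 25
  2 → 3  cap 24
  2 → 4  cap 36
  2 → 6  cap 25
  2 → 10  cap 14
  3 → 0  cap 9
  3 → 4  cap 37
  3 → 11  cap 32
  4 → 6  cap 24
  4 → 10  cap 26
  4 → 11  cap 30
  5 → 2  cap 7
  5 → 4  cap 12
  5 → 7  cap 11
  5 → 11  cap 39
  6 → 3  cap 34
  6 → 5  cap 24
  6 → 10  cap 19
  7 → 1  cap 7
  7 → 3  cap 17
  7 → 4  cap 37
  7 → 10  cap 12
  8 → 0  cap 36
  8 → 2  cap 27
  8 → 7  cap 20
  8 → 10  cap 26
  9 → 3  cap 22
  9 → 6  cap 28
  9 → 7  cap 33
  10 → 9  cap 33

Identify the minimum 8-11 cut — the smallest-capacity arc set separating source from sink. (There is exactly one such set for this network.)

augment #1: 8→0→4→11 push 23
augment #2: 8→2→3→11 push 24
augment #3: 8→2→4→11 push 3
augment #4: 8→7→3→11 push 8
augment #5: 8→7→4→11 push 4
augment #6: 8→0→2→6→5→11 push 12
augment #7: 8→7→1→6→5→11 push 7
augment #8: 8→7→4→6→5→11 push 1
augment #9: 8→10→9→6→5→11 push 4
max flow = 86; residual-reachable set from 8 gives S-side
cut edges (S→T): {(3,11), (4,11), (6,5)} total cap 86

Min-cut arcs: {(3,11), (4,11), (6,5)} (total capacity 86)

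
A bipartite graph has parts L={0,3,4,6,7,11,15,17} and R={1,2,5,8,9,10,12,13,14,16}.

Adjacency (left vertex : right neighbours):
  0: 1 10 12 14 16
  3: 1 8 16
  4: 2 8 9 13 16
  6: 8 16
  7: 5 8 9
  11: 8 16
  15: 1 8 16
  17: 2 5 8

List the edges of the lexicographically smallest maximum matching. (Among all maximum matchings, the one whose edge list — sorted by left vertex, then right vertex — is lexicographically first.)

|M| = 7 (so the lex-smallest maximum matching has 7 edges)
process left vertices in ascending order; for each, take the smallest-labelled available neighbour that still permits 7 edges overall, or leave it unmatched if none does
lex-smallest matching: {0-10, 3-1, 4-2, 6-8, 7-9, 11-16, 17-5}

Lex-smallest maximum matching: {(0,10), (3,1), (4,2), (6,8), (7,9), (11,16), (17,5)}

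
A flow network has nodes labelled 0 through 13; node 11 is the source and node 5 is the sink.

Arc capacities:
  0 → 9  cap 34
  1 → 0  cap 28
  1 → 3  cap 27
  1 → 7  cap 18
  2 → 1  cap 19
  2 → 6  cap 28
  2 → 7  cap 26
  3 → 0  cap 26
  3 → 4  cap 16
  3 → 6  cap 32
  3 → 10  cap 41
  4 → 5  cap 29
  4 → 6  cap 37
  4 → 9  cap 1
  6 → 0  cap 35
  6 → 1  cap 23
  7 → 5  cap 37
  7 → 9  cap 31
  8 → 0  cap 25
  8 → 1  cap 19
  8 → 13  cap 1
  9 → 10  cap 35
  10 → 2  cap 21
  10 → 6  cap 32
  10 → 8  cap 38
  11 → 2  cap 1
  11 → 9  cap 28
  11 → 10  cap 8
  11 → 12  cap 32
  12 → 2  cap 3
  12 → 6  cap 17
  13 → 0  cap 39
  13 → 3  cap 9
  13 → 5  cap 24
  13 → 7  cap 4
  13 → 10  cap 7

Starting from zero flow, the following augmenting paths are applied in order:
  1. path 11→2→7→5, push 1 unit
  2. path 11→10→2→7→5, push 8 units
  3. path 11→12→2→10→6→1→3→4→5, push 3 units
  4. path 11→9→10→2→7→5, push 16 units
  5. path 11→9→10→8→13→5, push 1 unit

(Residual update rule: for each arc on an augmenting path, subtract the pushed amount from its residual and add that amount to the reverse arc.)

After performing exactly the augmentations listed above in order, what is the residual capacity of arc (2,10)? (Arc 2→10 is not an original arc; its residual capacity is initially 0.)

Residual capacity of (2,10): 21

after path 1 (11→2→7→5, push 1): res(2,10)=0
after path 2 (11→10→2→7→5, push 8): res(2,10)=8
after path 3 (11→12→2→10→6→1→3→4→5, push 3): res(2,10)=5
after path 4 (11→9→10→2→7→5, push 16): res(2,10)=21
after path 5 (11→9→10→8→13→5, push 1): res(2,10)=21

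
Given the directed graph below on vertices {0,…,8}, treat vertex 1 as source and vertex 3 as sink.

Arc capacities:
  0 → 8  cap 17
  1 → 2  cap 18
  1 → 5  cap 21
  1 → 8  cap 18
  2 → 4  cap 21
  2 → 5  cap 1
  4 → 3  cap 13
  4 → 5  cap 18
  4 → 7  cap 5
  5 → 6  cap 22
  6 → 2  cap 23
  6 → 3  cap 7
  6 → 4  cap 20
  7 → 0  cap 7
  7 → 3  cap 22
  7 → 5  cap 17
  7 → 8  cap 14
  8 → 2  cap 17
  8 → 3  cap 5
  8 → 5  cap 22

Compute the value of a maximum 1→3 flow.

augment #1: 1→8→3 bottleneck 5, total now 5
augment #2: 1→2→4→3 bottleneck 13, total now 18
augment #3: 1→5→6→3 bottleneck 7, total now 25
augment #4: 1→2→4→7→3 bottleneck 5, total now 30

Maximum flow value: 30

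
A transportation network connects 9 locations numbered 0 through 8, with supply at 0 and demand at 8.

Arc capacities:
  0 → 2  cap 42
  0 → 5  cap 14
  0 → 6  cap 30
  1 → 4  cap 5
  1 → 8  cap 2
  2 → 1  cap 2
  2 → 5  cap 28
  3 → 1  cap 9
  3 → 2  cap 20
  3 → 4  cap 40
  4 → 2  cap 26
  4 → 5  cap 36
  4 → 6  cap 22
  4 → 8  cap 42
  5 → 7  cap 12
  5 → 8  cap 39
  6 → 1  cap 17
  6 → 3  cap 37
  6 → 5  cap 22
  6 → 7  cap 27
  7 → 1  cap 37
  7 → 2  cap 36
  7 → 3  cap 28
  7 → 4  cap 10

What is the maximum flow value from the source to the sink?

Maximum flow value: 74

augment #1: 0→5→8 bottleneck 14, total now 14
augment #2: 0→2→1→8 bottleneck 2, total now 16
augment #3: 0→2→5→8 bottleneck 25, total now 41
augment #4: 0→6→1→4→8 bottleneck 5, total now 46
augment #5: 0→6→3→4→8 bottleneck 25, total now 71
augment #6: 0→2→5→7→4→8 bottleneck 3, total now 74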